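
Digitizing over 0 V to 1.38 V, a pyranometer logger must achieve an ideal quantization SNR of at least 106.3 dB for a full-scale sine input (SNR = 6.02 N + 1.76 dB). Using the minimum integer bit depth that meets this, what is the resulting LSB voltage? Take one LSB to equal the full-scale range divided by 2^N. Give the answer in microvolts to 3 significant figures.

Range is 1.38 V.
N ≥ (106.3 − 1.76)/6.02 = 17.365 → N_min = 18.
LSB = 1.38 V ÷ 2^18 = 1.38/262144 V = 5.26 µV.

5.26 µV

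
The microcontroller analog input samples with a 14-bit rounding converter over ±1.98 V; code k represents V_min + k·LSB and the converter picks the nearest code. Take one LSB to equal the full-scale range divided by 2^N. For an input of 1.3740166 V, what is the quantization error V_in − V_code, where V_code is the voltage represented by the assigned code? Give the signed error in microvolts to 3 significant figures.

−43.5 µV

Full-scale range = 1.98 V − (-1.98 V) = 3.96 V. LSB = 3.96 V / 2^14 ≈ 241.7 µV.
Position in LSBs: (1.3740166 − (-1.98)) × 16384/3.96 = 13876.8202; rounding gives k = 13877.
V_code = -1.98 + (13877/16384) × 3.96 = 1.3740600586 V.
Error = V_in − V_code = 1.3740166 − (1.3740600586) = −43.5 µV.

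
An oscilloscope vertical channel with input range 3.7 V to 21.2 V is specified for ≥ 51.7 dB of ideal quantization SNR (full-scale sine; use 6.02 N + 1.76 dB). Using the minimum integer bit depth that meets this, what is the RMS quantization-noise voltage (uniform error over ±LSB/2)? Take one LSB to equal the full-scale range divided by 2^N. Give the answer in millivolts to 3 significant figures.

Range = 21.2 − (3.7) = 17.5 V.
N ≥ (51.7 − 1.76)/6.02 = 8.296 → N_min = 9.
LSB = 17.5 V ÷ 2^9 = 17.5/512 V = 34.180 mV.
σ_q = LSB/√12 = 34.180 mV/3.4641 = 9.87 mV.

9.87 mV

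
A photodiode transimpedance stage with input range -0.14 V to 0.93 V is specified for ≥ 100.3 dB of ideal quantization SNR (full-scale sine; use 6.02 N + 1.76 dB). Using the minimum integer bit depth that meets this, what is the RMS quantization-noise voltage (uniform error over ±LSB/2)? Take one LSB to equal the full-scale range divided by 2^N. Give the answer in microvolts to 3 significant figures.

Span: 0.93 V − (-0.14 V) = 1.07 V.
6.02 N + 1.76 ≥ 100.3 gives N ≥ 16.369, so the minimum integer is 17.
LSB = 1.07 V / 2^17 = 8.1635 µV.
V_rms = LSB/√12 = 2.36 µV.

2.36 µV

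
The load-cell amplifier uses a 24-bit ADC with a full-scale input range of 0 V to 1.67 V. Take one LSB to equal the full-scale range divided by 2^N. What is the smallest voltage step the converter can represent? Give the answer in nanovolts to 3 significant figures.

99.5 nV

Span = 1.67 V.
2^24 = 16777216 levels.
One LSB is 1.67 V / 16777216 = 99.5 nV.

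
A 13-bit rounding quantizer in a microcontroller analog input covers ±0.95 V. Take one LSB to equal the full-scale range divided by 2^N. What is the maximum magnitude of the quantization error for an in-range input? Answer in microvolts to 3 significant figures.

Span: 0.95 V − (-0.95 V) = 1.9 V.
One LSB is 1.9 V / 8192 = 231.93 µV.
|e|_max = LSB/2 = 116 µV.

116 µV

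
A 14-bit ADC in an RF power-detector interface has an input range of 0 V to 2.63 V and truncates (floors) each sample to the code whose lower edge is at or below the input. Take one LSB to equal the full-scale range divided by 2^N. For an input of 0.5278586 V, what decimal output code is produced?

Range is 2.63 V. LSB = 2.63 V / 2^14 ≈ 160.5 µV.
code = ⌊(V_in − V_min)/LSB⌋ = ⌊(V_in − V_min) × 2^14 / range⌋
     = ⌊(0.5278586 − (0)) × 16384 / 2.63⌋ = ⌊0.5278586 × 16384/2.63⌋
     = ⌊3288.378⌋ = 3288.

3288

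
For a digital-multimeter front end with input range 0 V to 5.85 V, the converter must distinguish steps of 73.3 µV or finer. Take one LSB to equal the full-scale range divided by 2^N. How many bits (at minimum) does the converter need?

Full-scale range = 5.85 V.
Levels needed ≥ 5.85/73.3 µV = 79810. 2^17 = 131072 suffices, so N_min = 17.

17 bits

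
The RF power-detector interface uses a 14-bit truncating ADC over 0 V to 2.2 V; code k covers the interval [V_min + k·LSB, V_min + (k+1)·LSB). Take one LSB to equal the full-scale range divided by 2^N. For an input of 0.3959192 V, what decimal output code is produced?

Range is 2.2 V. LSB = 2.2 V / 2^14 ≈ 134.3 µV.
code = ⌊(V_in − V_min)/LSB⌋ = ⌊(V_in − V_min) × 2^14 / range⌋
     = ⌊(0.3959192 − (0)) × 16384 / 2.2⌋ = ⌊0.3959192 × 16384/2.2⌋
     = ⌊2948.518⌋ = 2948.

2948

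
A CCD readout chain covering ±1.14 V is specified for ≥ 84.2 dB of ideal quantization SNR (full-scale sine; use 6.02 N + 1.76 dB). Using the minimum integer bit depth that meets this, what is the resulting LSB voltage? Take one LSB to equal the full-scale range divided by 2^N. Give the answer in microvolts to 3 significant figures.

139 µV

Full-scale range = 1.14 V − (-1.14 V) = 2.28 V.
Solving 6.02 N ≥ 84.2 − 1.76: N ≥ 13.694. Round up → N = 14.
LSB = 2.28 V ÷ 2^14 = 2.28/16384 V = 139 µV.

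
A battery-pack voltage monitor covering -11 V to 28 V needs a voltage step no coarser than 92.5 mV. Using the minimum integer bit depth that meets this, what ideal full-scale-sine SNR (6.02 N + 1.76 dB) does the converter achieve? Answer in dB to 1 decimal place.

Range = 28 − (-11) = 39 V.
39 V / 92.5 mV = 421.6. Since 2^8 = 256 and 2^9 = 512, N = 9.
6.02(9) + 1.76 = 55.94 dB.

55.9 dB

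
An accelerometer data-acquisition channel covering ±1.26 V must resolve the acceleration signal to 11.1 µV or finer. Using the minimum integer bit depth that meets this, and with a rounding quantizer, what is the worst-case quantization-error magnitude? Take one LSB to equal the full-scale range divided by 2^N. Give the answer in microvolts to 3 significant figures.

Full-scale range = 1.26 V − (-1.26 V) = 2.52 V.
2.52 V / 11.1 µV = 227000. Since 2^17 = 131072 and 2^18 = 262144, N = 18.
LSB = 2.52 V / 2^18 = 9.6130 µV.
Max error for round-to-nearest is LSB/2 = 4.81 µV.

4.81 µV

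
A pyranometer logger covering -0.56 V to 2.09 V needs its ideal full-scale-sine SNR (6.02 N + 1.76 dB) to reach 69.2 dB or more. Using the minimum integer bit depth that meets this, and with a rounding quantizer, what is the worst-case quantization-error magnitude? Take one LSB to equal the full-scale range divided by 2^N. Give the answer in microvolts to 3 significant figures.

Full-scale range = 2.09 V − (-0.56 V) = 2.65 V.
Required N = ⌈(69.2 − 1.76)/6.02⌉ = ⌈11.203⌉ = 12.
One LSB is 2.65 V / 4096 = 0.64697 mV.
Half an LSB is 323 µV.

323 µV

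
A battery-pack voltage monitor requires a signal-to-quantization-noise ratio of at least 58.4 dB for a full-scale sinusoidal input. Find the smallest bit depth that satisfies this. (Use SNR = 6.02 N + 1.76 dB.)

10 bits

6.02 N + 1.76 ≥ 58.4 gives N ≥ 9.409, so the minimum integer is 10.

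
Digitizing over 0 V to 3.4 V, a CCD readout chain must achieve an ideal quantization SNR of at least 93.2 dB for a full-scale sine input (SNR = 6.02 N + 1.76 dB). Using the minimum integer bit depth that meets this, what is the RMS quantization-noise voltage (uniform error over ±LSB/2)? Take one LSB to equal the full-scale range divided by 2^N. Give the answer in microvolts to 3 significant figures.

Span = 3.4 V.
N ≥ (93.2 − 1.76)/6.02 = 15.189 → N_min = 16.
LSB = 3.4 V ÷ 2^16 = 3.4/65536 V = 51.880 µV.
σ_q = LSB/√12 = 51.880 µV/3.4641 = 15.0 µV.

15.0 µV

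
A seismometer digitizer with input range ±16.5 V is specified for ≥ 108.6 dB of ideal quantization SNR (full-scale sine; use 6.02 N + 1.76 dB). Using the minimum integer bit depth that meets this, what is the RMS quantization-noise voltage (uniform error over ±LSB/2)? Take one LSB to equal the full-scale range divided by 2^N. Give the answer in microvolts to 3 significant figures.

36.3 µV

Range = 16.5 − (-16.5) = 33 V.
Required N = ⌈(108.6 − 1.76)/6.02⌉ = ⌈17.748⌉ = 18.
One LSB is 33 V / 262144 = 125.89 µV.
RMS noise = LSB/√12 = 36.3 µV.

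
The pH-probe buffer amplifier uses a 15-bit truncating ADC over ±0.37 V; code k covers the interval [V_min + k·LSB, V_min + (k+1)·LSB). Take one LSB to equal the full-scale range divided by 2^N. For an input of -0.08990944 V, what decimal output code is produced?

Span: 0.37 V − (-0.37 V) = 0.74 V. LSB = 0.74 V / 2^15 ≈ 22.58 µV.
(V_in − V_min) × 2^15/range = (-0.08990944 − (-0.37)) × 32768/0.74 = 12402.713.
Floor → code = 12402.

12402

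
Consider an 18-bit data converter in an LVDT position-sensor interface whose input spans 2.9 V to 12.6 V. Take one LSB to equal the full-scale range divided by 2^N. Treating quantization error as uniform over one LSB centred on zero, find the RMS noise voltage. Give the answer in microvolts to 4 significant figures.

Range = 12.6 − (2.9) = 9.7 V.
Step size = 9.7/262144 V = 37.0026 µV.
For a uniform distribution on [−LSB/2, +LSB/2], V_rms = LSB/√12 = 37.0026 µV/3.4641 = 10.68 µV.

10.68 µV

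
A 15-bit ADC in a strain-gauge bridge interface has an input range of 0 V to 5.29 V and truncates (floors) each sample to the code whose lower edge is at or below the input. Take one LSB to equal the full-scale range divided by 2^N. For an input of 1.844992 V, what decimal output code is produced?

V_FS = 5.29 V. LSB = 5.29 V / 2^15 ≈ 161.4 µV.
code = ⌊(V_in − V_min)/LSB⌋ = ⌊(V_in − V_min) × 2^15 / range⌋
     = ⌊(1.844992 − (0)) × 32768 / 5.29⌋ = ⌊1.844992 × 32768/5.29⌋
     = ⌊11428.487⌋ = 11428.

11428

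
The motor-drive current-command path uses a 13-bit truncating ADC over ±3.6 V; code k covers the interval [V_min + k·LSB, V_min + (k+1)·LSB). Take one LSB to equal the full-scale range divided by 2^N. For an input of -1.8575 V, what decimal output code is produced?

1982

The full-scale span is 3.6 − (-3.6) = 7.2 V. LSB = 7.2 V / 2^13 ≈ 0.8789 mV.
code = ⌊(V_in − V_min)/LSB⌋ = ⌊(V_in − V_min) × 2^13 / range⌋
     = ⌊(-1.8575 − (-3.6)) × 8192 / 7.2⌋ = ⌊1.7425 × 8192/7.2⌋
     = ⌊1982.578⌋ = 1982.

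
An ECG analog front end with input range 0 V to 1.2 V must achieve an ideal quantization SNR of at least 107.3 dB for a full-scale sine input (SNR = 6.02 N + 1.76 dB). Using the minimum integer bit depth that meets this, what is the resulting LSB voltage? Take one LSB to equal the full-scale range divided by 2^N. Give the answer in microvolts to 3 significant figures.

Span = 1.2 V.
6.02 N + 1.76 ≥ 107.3 gives N ≥ 17.532, so the minimum integer is 18.
One LSB is 1.2 V / 262144 = 4.58 µV.

4.58 µV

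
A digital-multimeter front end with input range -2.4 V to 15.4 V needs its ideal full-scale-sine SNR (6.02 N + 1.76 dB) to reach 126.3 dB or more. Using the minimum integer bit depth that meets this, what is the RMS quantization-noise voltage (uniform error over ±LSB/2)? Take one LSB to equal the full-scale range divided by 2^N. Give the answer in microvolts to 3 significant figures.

2.45 µV

Range = 15.4 − (-2.4) = 17.8 V.
N ≥ (126.3 − 1.76)/6.02 = 20.688 → N_min = 21.
One LSB is 17.8 V / 2097152 = 8.4877 µV.
RMS noise = LSB/√12 = 2.45 µV.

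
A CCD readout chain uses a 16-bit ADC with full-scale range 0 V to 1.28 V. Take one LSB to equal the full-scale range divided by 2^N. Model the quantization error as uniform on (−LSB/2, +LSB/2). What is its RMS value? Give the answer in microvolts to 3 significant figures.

Span = 1.28 V.
Step size = 1.28/65536 V = 19.531 µV.
σ_q = LSB/√12 = 19.531 µV/3.4641 = 5.64 µV.

5.64 µV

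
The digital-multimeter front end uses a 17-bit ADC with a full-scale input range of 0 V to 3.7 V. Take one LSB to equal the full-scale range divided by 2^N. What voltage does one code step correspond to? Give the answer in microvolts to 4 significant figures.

Range is 3.7 V.
There are 2^17 = 131072 steps.
Step size = 3.7/131072 V = 28.23 µV.

28.23 µV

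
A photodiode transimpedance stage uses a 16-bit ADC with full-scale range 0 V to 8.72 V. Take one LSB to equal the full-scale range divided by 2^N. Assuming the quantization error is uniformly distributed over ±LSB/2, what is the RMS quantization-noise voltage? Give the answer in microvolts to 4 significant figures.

V_FS = 8.72 V.
LSB = 8.72 V / 2^16 = 133.057 µV.
RMS of a uniform error over width LSB is LSB/√12 = 38.41 µV.

38.41 µV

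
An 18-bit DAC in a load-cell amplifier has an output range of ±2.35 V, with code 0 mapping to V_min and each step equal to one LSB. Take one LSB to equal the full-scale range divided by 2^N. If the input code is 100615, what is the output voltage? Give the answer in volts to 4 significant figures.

-0.5461 V

The full-scale span is 2.35 − (-2.35) = 4.7 V. LSB = 4.7 V / 2^18.
Output = V_min + (100615/262144) × range = -2.35 + 0.383816 × 4.7 V
      = -2.35 + 1.80393 = -0.546066 V.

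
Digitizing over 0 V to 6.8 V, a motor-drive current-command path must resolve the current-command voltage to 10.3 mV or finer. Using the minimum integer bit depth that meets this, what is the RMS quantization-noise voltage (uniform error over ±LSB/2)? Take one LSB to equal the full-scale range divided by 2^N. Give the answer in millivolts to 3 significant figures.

Range is 6.8 V.
6.8 V / 10.3 mV = 660.2. Since 2^9 = 512 and 2^10 = 1024, N = 10.
Step size = 6.8/1024 V = 6.6406 mV.
V_rms = LSB/√12 = 1.92 mV.

1.92 mV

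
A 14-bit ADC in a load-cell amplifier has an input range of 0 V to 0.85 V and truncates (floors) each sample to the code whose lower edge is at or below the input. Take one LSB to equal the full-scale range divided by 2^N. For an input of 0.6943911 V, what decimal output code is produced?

13384

Full-scale range = 0.85 V. LSB = 0.85 V / 2^14 ≈ 51.88 µV.
code = ⌊(V_in − V_min)/LSB⌋ = ⌊(V_in − V_min) × 2^14 / range⌋
     = ⌊(0.6943911 − (0)) × 16384 / 0.85⌋ = ⌊0.6943911 × 16384/0.85⌋
     = ⌊13384.593⌋ = 13384.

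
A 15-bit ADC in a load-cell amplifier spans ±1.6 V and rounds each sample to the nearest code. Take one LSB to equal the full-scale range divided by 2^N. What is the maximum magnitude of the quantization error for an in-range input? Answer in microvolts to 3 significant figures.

48.8 µV

Full-scale range = 1.6 V − (-1.6 V) = 3.2 V.
LSB = 3.2 V ÷ 2^15 = 3.2/32768 V = 97.656 µV.
A rounding quantizer has |error| ≤ LSB/2 = 48.8 µV.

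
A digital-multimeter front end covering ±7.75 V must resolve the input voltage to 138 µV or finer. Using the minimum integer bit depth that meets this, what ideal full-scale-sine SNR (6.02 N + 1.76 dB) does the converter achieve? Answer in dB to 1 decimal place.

104.1 dB

Span: 7.75 V − (-7.75 V) = 15.5 V.
Required number of levels: 15.5/138 µV = 112320; smallest N with 2^N ≥ that is 17.
6.02(17) + 1.76 = 104.10 dB.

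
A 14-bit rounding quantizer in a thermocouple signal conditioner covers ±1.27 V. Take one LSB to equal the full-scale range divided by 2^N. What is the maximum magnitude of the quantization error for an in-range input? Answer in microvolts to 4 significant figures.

77.51 µV

Span: 1.27 V − (-1.27 V) = 2.54 V.
LSB = 2.54 V / 2^14 = 155.029 µV.
A rounding quantizer has |error| ≤ LSB/2 = 77.51 µV.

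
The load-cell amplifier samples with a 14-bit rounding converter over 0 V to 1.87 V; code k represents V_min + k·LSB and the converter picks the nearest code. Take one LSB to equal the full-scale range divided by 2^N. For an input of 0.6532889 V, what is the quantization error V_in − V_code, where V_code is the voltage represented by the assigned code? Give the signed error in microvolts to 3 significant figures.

Span = 1.87 V. LSB = 1.87 V / 2^14 ≈ 114.1 µV.
(0.6532889 − (0)) / LSB = 0.6532889 × 16384/1.87 = 5723.7890. Nearest integer: k = 5724.
V_code = V_min + k × range/2^14 = 0 + 5724 × 1.87/16384 = 0.65331298828 V.
V_in − V_code = 0.6532889 − (0.65331298828) = −24.1 µV.

−24.1 µV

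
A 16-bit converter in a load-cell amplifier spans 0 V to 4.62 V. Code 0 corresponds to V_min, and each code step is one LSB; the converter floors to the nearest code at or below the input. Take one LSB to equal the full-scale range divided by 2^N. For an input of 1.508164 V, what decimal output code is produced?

Full-scale range = 4.62 V. LSB = 4.62 V / 2^16 ≈ 70.50 µV.
(V_in − V_min) × 2^16/range = (1.508164 − (0)) × 65536/4.62 = 21393.731.
Floor → code = 21393.

21393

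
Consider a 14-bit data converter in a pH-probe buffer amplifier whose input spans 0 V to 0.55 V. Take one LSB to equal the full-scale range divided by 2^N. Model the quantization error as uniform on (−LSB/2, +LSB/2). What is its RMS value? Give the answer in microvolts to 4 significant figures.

9.691 µV

V_FS = 0.55 V.
LSB = 0.55 V / 2^14 = 33.5693 µV.
RMS of a uniform error over width LSB is LSB/√12 = 9.691 µV.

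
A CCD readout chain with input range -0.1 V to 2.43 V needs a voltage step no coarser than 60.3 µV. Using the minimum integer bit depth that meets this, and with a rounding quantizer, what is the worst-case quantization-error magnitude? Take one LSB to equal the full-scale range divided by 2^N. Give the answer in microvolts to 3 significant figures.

19.3 µV

Span: 2.43 V − (-0.1 V) = 2.53 V.
Required number of levels: 2.53/60.3 µV = 41957; smallest N with 2^N ≥ that is 16.
LSB = 2.53 V ÷ 2^16 = 2.53/65536 V = 38.605 µV.
|e|_max = LSB/2 = 19.3 µV.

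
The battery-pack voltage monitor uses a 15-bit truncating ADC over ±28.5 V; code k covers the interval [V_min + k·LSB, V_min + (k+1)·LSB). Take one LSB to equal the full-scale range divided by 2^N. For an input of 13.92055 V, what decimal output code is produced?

24386

The full-scale span is 28.5 − (-28.5) = 57 V. LSB = 57 V / 2^15 ≈ 1.740 mV.
V_in − V_min = 13.92055 − (-28.5) = 42.42055 V.
Divide by LSB: 42.42055 × 32768/57 = 24386.6067.
Truncating gives code 24386.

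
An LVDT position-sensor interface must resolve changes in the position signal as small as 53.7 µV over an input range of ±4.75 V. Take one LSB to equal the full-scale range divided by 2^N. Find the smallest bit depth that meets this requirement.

18 bits

Full-scale range = 4.75 V − (-4.75 V) = 9.5 V.
Need 2^N ≥ 9.5 V / 53.7 µV = 176900 → N_min = 18.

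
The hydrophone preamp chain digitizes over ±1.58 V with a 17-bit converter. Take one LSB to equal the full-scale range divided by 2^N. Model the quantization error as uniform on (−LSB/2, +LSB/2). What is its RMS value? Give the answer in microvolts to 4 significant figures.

6.960 µV

The full-scale span is 1.58 − (-1.58) = 3.16 V.
LSB = 3.16 V / 2^17 = 24.1089 µV.
σ_q = LSB/√12 = 24.1089 µV/3.4641 = 6.960 µV.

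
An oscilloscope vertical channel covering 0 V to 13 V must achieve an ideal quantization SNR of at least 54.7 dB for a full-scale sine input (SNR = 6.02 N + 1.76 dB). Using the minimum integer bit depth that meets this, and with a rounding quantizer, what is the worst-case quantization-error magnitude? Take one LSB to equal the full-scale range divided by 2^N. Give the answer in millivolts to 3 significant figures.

12.7 mV

Range is 13 V.
Solving 6.02 N ≥ 54.7 − 1.76: N ≥ 8.794. Round up → N = 9.
Step size = 13/512 V = 25.391 mV.
Half an LSB is 12.7 mV.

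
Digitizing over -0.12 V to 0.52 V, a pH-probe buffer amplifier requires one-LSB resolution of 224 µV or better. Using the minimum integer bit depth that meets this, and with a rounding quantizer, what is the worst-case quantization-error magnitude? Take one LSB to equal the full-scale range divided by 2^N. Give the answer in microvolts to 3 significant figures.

Span: 0.52 V − (-0.12 V) = 0.64 V.
0.64 V / 224 µV = 2857. Since 2^11 = 2048 and 2^12 = 4096, N = 12.
LSB = 0.64 V ÷ 2^12 = 0.64/4096 V = 156.25 µV.
Max error for round-to-nearest is LSB/2 = 78.1 µV.

78.1 µV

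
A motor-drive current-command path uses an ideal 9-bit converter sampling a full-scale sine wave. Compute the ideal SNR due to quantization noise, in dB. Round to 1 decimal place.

55.9 dB

Ideal quantization SNR: 6.02 × 9 + 1.76 dB = 55.9 dB.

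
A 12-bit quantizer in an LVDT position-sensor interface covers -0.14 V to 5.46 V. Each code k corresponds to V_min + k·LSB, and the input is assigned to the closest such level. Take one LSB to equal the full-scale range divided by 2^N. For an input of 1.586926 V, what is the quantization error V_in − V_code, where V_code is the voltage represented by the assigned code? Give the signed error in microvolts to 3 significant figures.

Range = 5.46 − (-0.14) = 5.6 V. LSB = 5.6 V / 2^12 ≈ 1.367 mV.
(V_in − V_min)/LSB = (1.586926 − (-0.14)) × 4096/5.6 = 1263.1230 → nearest code k = 1263.
Reconstructed level: -0.14 + 1263 × 5.6/4096 V = 1.586757813 V.
e = 1.586926 − (1.586757813) = +168 µV.

+168 µV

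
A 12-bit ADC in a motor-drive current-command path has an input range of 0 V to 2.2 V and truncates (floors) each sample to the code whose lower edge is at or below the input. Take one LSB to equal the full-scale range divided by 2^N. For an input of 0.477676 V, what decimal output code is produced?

889

Full-scale range = 2.2 V. LSB = 2.2 V / 2^12 ≈ 0.5371 mV.
(V_in − V_min) × 2^12/range = (0.477676 − (0)) × 4096/2.2 = 889.346.
Floor → code = 889.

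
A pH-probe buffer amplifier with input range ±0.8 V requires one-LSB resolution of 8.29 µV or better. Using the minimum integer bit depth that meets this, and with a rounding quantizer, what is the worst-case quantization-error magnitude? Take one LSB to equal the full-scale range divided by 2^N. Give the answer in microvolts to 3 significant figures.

Full-scale range = 0.8 V − (-0.8 V) = 1.6 V.
Required number of levels: 1.6/8.29 µV = 193000; smallest N with 2^N ≥ that is 18.
LSB = 1.6 V / 2^18 = 6.1035 µV.
Max error for round-to-nearest is LSB/2 = 3.05 µV.

3.05 µV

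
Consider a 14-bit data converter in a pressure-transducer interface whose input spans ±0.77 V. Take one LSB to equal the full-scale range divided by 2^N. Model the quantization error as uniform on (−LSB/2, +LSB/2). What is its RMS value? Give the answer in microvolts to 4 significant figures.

27.13 µV

Range = 0.77 − (-0.77) = 1.54 V.
LSB = 1.54 V ÷ 2^14 = 1.54/16384 V = 93.9941 µV.
RMS of a uniform error over width LSB is LSB/√12 = 27.13 µV.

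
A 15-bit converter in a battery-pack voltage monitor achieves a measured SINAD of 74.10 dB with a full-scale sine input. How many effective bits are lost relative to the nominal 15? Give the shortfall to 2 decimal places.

N_eff = (74.10 − 1.76)/6.02 = 12.0166 bits.
Lost resolution: 15 − 12.0166 = 2.9834 bits.

2.98 bits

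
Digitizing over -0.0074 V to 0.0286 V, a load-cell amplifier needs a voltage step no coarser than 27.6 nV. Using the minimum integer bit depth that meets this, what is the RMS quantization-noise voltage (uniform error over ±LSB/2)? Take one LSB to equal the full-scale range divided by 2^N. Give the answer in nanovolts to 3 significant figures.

4.96 nV

Span: 0.0286 V − (-0.0074 V) = 0.036 V.
Required number of levels: 0.036/27.6 nV = 1.3043e6; smallest N with 2^N ≥ that is 21.
Step size = 0.036/2097152 V = 17.166 nV.
V_rms = LSB/√12 = 4.96 nV.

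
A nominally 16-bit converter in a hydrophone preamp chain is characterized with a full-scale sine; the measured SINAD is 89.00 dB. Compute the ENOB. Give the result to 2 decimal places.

14.49 bits

Inverting SNR = 6.02 N + 1.76: N_eff = (89.00 − 1.76)/6.02 = 14.4917.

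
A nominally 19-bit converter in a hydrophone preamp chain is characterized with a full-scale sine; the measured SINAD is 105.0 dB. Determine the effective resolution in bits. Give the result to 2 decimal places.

17.15 bits

ENOB = (SINAD − 1.76) / 6.02 = (105.0 − 1.76) / 6.02 = 103.24 / 6.02 = 17.1495.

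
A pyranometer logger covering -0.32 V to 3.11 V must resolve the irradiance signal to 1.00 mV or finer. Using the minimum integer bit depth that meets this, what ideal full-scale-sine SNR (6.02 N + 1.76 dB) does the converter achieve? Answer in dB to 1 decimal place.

74.0 dB

Range = 3.11 − (-0.32) = 3.43 V.
3.43 V / 1.00 mV = 3430. Since 2^11 = 2048 and 2^12 = 4096, N = 12.
6.02(12) + 1.76 = 74.00 dB.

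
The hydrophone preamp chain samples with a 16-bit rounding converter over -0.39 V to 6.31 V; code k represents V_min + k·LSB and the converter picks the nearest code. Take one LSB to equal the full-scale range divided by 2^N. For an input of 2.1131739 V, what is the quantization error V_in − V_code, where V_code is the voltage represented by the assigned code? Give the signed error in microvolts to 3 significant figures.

The full-scale span is 6.31 − (-0.39) = 6.7 V. LSB = 6.7 V / 2^16 ≈ 102.2 µV.
Position in LSBs: (2.1131739 − (-0.39)) × 65536/6.7 = 24484.7768; rounding gives k = 24485.
V_code = -0.39 + (24485/65536) × 6.7 = 2.1131967163 V.
V_in − V_code = 2.1131739 − (2.1131967163) = −22.8 µV.

−22.8 µV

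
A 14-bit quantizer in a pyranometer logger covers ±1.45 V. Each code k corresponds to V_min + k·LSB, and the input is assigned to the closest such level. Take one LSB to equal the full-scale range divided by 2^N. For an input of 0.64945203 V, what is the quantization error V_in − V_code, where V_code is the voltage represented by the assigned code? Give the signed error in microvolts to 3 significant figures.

+31.9 µV

Range = 1.45 − (-1.45) = 2.9 V. LSB = 2.9 V / 2^14 ≈ 177.0 µV.
(V_in − V_min)/LSB = (0.64945203 − (-1.45)) × 16384/2.9 = 11861.1800 → nearest code k = 11861.
Reconstructed level: -1.45 + 11861 × 2.9/16384 V = 0.64942016602 V.
V_in − V_code = 0.64945203 − (0.64942016602) = +31.9 µV.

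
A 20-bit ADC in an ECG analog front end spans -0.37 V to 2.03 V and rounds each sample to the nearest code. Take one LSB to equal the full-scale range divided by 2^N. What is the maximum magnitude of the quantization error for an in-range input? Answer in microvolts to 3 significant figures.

Range = 2.03 − (-0.37) = 2.4 V.
LSB = 2.4 V / 2^20 = 2.2888 µV.
|e|_max = LSB/2 = 1.14 µV.

1.14 µV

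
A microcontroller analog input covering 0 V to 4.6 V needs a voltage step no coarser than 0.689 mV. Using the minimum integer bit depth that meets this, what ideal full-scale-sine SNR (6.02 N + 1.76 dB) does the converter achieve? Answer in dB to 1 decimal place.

80.0 dB

Range is 4.6 V.
Required number of levels: 4.6/0.689 mV = 6676.3; smallest N with 2^N ≥ that is 13.
6.02(13) + 1.76 = 80.02 dB.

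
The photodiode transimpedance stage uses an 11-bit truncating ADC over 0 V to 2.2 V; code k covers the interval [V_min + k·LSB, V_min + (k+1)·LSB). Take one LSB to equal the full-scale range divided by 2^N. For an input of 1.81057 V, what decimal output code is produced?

1685

Full-scale range = 2.2 V. LSB = 2.2 V / 2^11 ≈ 1.074 mV.
code = ⌊(V_in − V_min)/LSB⌋ = ⌊(V_in − V_min) × 2^11 / range⌋
     = ⌊(1.81057 − (0)) × 2048 / 2.2⌋ = ⌊1.81057 × 2048/2.2⌋
     = ⌊1685.476⌋ = 1685.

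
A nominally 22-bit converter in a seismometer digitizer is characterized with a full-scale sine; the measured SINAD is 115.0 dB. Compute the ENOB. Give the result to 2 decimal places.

Inverting SNR = 6.02 N + 1.76: N_eff = (115.0 − 1.76)/6.02 = 18.8106.

18.81 bits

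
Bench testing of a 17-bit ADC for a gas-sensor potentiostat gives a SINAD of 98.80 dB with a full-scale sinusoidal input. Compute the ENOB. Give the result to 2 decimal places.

ENOB = (98.80 − 1.76)/6.02 = 16.1196 bits.

16.12 bits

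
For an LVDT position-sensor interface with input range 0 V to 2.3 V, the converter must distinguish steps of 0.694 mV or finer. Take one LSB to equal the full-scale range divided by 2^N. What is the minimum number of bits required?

12 bits

Full-scale range = 2.3 V.
Levels needed ≥ 2.3/0.694 mV = 3314. 2^12 = 4096 suffices, so N_min = 12.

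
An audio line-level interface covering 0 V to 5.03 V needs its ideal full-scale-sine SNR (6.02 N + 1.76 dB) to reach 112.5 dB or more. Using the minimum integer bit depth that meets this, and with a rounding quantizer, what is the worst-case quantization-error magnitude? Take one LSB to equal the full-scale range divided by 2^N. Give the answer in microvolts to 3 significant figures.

4.80 µV

V_FS = 5.03 V.
Solving 6.02 N ≥ 112.5 − 1.76: N ≥ 18.395. Round up → N = 19.
Step size = 5.03/524288 V = 9.5940 µV.
Half an LSB is 4.80 µV.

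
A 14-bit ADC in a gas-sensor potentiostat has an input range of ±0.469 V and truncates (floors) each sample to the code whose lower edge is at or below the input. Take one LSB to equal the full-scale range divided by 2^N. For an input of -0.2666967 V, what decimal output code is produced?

Span: 0.469 V − (-0.469 V) = 0.938 V. LSB = 0.938 V / 2^14 ≈ 57.25 µV.
(V_in − V_min) × 2^14/range = (-0.2666967 − (-0.469)) × 16384/0.938 = 3533.622.
Floor → code = 3533.

3533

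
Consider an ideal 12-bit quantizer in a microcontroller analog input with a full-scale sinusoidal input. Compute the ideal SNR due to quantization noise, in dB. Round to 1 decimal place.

74.0 dB

Ideal quantization SNR: 6.02 × 12 + 1.76 dB = 74.0 dB.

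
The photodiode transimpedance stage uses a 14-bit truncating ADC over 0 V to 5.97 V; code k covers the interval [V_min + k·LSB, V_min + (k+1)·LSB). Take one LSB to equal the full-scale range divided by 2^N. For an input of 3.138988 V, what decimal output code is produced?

V_FS = 5.97 V. LSB = 5.97 V / 2^14 ≈ 364.4 µV.
code = ⌊(V_in − V_min)/LSB⌋ = ⌊(V_in − V_min) × 2^14 / range⌋
     = ⌊(3.138988 − (0)) × 16384 / 5.97⌋ = ⌊3.138988 × 16384/5.97⌋
     = ⌊8614.603⌋ = 8614.

8614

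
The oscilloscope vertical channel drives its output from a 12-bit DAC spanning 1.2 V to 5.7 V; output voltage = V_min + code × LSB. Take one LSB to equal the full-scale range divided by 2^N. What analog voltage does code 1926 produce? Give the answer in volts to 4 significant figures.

Full-scale range = 5.7 V − (1.2 V) = 4.5 V. LSB = 4.5 V / 2^12.
V_out = V_min + code × LSB = 1.2 V + 1926 × 4.5 V / 4096
      = 1.2 V + 2.11597 V = 3.31597 V.

3.316 V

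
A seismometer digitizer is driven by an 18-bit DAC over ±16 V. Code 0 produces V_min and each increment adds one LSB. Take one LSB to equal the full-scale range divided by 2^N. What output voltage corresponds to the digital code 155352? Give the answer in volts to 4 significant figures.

Full-scale range = 16 V − (-16 V) = 32 V. LSB = 32 V / 2^18.
V_out = V_min + code × LSB = -16 V + 155352 × 32 V / 262144
      = -16 + 18.9639 = 2.96387 V.

2.964 V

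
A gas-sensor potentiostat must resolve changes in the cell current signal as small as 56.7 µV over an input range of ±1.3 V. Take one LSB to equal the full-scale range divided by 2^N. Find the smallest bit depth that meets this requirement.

16 bits

Range = 1.3 − (-1.3) = 2.6 V.
2.6 V / 56.7 µV = 45860. Since 2^15 = 32768 and 2^16 = 65536, N = 16.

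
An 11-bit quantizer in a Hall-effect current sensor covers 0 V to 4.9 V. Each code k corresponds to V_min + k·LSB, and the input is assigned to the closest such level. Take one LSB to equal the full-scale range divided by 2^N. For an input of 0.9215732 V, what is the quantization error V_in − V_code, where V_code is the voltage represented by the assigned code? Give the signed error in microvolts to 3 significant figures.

+431 µV

Span = 4.9 V. LSB = 4.9 V / 2^11 ≈ 2.393 mV.
Position in LSBs: (0.9215732 − (0)) × 2048/4.9 = 385.1800; rounding gives k = 385.
V_code = V_min + k × range/2^11 = 0 + 385 × 4.9/2048 = 0.9211425781 V.
e = 0.9215732 − (0.9211425781) = +431 µV.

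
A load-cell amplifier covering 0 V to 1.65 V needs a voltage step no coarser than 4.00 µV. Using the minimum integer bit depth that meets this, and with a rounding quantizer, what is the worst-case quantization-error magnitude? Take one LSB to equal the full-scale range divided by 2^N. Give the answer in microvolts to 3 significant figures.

1.57 µV

Full-scale range = 1.65 V.
Need 2^N ≥ 1.65 V / 4.00 µV = 412500 → N_min = 19.
LSB = 1.65 V / 2^19 = 3.1471 µV.
|e|_max = LSB/2 = 1.57 µV.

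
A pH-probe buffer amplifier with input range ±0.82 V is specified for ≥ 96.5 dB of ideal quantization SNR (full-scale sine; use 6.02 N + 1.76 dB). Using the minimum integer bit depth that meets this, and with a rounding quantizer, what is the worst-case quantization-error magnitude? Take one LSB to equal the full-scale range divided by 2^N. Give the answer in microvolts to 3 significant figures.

Span: 0.82 V − (-0.82 V) = 1.64 V.
Solving 6.02 N ≥ 96.5 − 1.76: N ≥ 15.738. Round up → N = 16.
LSB = 1.64 V ÷ 2^16 = 1.64/65536 V = 25.024 µV.
Max error for round-to-nearest is LSB/2 = 12.5 µV.

12.5 µV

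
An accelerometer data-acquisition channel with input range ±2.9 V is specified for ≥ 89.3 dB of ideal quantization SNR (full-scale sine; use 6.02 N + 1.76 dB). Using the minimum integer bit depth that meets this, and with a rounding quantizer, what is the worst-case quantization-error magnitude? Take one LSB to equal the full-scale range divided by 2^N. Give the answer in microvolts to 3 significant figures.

88.5 µV

Full-scale range = 2.9 V − (-2.9 V) = 5.8 V.
N ≥ (89.3 − 1.76)/6.02 = 14.542 → N_min = 15.
LSB = 5.8 V ÷ 2^15 = 5.8/32768 V = 177.00 µV.
Half an LSB is 88.5 µV.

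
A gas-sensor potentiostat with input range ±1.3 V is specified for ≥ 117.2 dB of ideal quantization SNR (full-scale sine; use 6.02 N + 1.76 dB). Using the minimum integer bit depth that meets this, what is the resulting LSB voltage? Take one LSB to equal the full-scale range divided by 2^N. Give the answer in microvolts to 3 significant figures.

Range = 1.3 − (-1.3) = 2.6 V.
6.02 N + 1.76 ≥ 117.2 gives N ≥ 19.176, so the minimum integer is 20.
Step size = 2.6/1048576 V = 2.48 µV.

2.48 µV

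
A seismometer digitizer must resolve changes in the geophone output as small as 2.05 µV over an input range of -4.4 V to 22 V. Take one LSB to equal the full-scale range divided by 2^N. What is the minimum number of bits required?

24 bits

Span: 22 V − (-4.4 V) = 26.4 V.
Need 2^N ≥ 26.4 V / 2.05 µV = 1.288e7 → N_min = 24.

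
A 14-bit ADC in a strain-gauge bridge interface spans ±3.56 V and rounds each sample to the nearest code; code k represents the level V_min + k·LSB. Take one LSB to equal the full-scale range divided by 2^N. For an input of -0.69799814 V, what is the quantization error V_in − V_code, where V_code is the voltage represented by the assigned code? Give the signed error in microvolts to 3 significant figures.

Range = 3.56 − (-3.56) = 7.12 V. LSB = 7.12 V / 2^14 ≈ 434.6 µV.
Position in LSBs: (-0.69799814 − (-3.56)) × 16384/7.12 = 6585.8200; rounding gives k = 6586.
V_code = V_min + k × range/2^14 = -3.56 + 6586 × 7.12/16384 = -0.69791992188 V.
Error = V_in − V_code = -0.69799814 − (-0.69791992188) = −78.2 µV.

−78.2 µV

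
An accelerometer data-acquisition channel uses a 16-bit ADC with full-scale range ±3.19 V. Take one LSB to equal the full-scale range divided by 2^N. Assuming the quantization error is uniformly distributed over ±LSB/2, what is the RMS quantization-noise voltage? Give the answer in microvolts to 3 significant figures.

28.1 µV

Range = 3.19 − (-3.19) = 6.38 V.
LSB = 6.38 V ÷ 2^16 = 6.38/65536 V = 97.351 µV.
For a uniform distribution on [−LSB/2, +LSB/2], V_rms = LSB/√12 = 97.351 µV/3.4641 = 28.1 µV.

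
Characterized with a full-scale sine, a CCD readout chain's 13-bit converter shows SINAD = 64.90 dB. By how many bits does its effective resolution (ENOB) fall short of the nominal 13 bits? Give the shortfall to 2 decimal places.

2.51 bits

Effective bits = (64.90 − 1.76)/6.02 = 10.4884.
Lost resolution: 13 − 10.4884 = 2.5116 bits.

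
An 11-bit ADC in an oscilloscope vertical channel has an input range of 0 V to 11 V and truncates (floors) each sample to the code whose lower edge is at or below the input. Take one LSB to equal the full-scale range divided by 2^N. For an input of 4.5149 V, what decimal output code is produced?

Span = 11 V. LSB = 11 V / 2^11 ≈ 5.371 mV.
(V_in − V_min) × 2^11/range = (4.5149 − (0)) × 2048/11 = 840.592.
Floor → code = 840.

840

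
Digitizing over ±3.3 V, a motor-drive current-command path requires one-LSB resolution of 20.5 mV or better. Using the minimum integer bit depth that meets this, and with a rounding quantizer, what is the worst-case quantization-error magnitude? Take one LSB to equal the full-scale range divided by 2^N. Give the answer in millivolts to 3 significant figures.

Span: 3.3 V − (-3.3 V) = 6.6 V.
Levels needed ≥ 6.6/20.5 mV = 322.0. 2^9 = 512 suffices, so N_min = 9.
Step size = 6.6/512 V = 12.891 mV.
Max error for round-to-nearest is LSB/2 = 6.45 mV.

6.45 mV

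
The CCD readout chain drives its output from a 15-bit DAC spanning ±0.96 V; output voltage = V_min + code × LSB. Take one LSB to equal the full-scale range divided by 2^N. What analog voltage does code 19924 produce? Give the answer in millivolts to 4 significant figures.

207.4 mV

Span: 0.96 V − (-0.96 V) = 1.92 V. LSB = 1.92 V / 2^15.
Output = V_min + (19924/32768) × range = -0.96 + 0.608032 × 1.92 V
      = -0.96 V + 1.16742 V = 0.207422 V.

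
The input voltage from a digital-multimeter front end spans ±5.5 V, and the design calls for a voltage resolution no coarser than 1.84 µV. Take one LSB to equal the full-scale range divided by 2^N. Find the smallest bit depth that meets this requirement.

23 bits

Range = 5.5 − (-5.5) = 11 V.
Required number of levels: 11/1.84 µV = 5.9783e6; smallest N with 2^N ≥ that is 23.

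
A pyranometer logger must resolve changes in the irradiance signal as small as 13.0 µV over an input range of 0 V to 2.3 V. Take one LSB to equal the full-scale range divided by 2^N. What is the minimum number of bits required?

18 bits

Full-scale range = 2.3 V.
Levels needed ≥ 2.3/13.0 µV = 176900. 2^18 = 262144 suffices, so N_min = 18.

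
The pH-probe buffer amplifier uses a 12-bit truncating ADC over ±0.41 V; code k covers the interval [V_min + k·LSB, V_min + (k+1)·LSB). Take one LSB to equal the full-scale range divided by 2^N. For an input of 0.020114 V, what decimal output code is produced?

Span: 0.41 V − (-0.41 V) = 0.82 V. LSB = 0.82 V / 2^12 ≈ 200.2 µV.
code = ⌊(V_in − V_min)/LSB⌋ = ⌊(V_in − V_min) × 2^12 / range⌋
     = ⌊(0.020114 − (-0.41)) × 4096 / 0.82⌋ = ⌊0.430114 × 4096/0.82⌋
     = ⌊2148.472⌋ = 2148.

2148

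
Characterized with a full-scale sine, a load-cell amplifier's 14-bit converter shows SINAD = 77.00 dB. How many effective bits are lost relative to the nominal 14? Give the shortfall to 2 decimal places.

1.50 bits

Effective bits = (77.00 − 1.76)/6.02 = 12.4983.
Lost resolution: 14 − 12.4983 = 1.5017 bits.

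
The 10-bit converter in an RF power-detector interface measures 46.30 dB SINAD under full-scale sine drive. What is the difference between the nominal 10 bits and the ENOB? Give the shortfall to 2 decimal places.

2.60 bits

Effective bits = (46.30 − 1.76)/6.02 = 7.3987.
10 − 7.3987 = 2.60 bits below nominal.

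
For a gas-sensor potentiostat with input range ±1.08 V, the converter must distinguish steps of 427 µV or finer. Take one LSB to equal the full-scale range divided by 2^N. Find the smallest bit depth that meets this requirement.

Range = 1.08 − (-1.08) = 2.16 V.
2.16 V / 427 µV = 5059. Since 2^12 = 4096 and 2^13 = 8192, N = 13.

13 bits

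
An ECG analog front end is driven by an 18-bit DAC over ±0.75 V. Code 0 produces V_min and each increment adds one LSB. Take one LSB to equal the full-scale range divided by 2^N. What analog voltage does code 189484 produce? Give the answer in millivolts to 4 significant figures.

Range = 0.75 − (-0.75) = 1.5 V. LSB = 1.5 V / 2^18.
V_out = V_min + code × LSB = -0.75 V + 189484 × 1.5 V / 262144
      = -0.75 + 1.08424 = 0.334236 V.

334.2 mV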